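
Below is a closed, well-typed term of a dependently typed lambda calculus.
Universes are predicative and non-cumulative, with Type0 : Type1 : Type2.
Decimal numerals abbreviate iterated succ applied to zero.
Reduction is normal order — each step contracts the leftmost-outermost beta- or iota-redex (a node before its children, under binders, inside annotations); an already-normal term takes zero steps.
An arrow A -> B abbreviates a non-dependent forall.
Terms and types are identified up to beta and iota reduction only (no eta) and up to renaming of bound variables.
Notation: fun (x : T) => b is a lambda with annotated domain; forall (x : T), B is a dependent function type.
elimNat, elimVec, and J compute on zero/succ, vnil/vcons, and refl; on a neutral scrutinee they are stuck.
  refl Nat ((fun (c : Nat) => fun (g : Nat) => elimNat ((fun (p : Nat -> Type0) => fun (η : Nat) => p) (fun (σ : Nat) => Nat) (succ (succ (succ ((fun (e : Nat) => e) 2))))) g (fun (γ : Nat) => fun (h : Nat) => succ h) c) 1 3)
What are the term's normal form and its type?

normal form:
  refl Nat 4
the term's type:
  Eq Nat 4 4
observation: reduction starts at a beta-redex, and 6 normal-order steps reach the normal form.


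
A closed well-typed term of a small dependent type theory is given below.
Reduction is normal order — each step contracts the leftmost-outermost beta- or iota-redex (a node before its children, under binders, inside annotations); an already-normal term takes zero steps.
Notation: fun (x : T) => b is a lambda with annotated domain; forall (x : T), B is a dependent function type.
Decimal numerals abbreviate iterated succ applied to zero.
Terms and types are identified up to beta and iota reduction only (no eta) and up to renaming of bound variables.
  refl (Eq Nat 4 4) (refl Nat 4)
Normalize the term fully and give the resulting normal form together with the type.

resulting normal form:
  refl (Eq Nat 4 4) (refl Nat 4)
the term's type:
  Eq (Eq Nat 4 4) (refl Nat 4) (refl Nat 4)
observation: no redex remains anywhere in the term; it is its own normal form.


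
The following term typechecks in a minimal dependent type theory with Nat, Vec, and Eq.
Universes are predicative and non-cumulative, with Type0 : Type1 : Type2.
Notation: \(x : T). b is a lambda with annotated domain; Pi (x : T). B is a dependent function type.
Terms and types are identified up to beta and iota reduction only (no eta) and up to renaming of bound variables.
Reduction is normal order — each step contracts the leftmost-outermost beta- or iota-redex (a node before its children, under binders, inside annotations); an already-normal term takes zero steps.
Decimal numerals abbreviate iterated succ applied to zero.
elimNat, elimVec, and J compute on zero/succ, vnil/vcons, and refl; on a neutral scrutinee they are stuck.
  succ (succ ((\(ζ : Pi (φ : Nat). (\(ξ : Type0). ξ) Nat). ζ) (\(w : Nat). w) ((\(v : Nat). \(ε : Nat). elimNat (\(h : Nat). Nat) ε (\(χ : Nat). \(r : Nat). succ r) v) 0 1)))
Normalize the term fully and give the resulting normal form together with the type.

normal form:
  3
inferred type:
  Nat


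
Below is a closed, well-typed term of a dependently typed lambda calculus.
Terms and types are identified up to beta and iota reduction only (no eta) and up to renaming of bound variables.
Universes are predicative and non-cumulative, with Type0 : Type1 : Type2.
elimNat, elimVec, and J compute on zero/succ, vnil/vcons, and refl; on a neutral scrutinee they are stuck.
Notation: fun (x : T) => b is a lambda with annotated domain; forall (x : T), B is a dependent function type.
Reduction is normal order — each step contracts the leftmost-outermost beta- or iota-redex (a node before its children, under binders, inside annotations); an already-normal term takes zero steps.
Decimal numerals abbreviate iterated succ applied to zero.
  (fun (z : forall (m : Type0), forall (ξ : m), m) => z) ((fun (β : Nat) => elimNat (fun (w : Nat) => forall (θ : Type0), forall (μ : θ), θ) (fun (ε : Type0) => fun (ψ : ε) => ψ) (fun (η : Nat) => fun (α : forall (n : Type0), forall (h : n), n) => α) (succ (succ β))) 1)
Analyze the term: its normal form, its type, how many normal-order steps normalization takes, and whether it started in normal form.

resulting normal form:
  fun (z : Type0) => fun (m : z) => m
inferred type:
  forall (z : Type0), forall (m : z), z
reduction steps (normal order): 12
started in normal form: no
first redex: a beta-redex


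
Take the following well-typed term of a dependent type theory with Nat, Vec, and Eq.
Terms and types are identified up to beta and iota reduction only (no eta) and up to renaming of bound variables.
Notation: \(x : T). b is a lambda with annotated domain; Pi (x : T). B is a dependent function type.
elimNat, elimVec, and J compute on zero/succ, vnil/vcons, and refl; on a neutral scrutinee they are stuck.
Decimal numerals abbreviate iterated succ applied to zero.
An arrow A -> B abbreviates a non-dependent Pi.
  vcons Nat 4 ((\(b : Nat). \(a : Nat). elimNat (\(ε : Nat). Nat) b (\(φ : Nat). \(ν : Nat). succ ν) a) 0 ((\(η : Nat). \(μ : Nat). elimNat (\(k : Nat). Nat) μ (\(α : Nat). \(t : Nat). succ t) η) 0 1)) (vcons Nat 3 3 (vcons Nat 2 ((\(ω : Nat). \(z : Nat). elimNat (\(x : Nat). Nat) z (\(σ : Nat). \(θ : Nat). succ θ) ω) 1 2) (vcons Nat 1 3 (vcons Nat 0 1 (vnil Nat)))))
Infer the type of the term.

the term's type:
  Vec Nat 5


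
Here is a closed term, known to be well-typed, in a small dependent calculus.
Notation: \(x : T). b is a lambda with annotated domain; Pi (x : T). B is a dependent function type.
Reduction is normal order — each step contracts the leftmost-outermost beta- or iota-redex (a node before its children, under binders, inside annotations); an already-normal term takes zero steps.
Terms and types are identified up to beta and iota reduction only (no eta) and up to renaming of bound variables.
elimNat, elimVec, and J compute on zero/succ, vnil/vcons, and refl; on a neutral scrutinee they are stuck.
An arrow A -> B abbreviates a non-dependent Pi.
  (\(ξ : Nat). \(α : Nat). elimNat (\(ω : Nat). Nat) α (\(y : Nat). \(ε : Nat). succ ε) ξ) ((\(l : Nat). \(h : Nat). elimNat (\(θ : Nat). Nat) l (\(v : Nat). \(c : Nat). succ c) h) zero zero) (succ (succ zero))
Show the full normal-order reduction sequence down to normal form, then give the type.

normal-order reduction:
  (\(ξ : Nat). \(α : Nat). elimNat (\(ω : Nat). Nat) α (\(y : Nat). \(ε : Nat). succ ε) ξ) ((\(l : Nat). \(h : Nat). elimNat (\(θ : Nat). Nat) l (\(v : Nat). \(c : Nat). succ c) h) zero zero) (succ (succ zero))
  ~> (\(ξ : Nat). elimNat (\(α : Nat). Nat) ξ (\(ω : Nat). \(y : Nat). succ y) ((\(ε : Nat). \(l : Nat). elimNat (\(h : Nat). Nat) ε (\(θ : Nat). \(v : Nat). succ v) l) zero zero)) (succ (succ zero))
  ~> elimNat (\(ξ : Nat). Nat) (succ (succ zero)) (\(α : Nat). \(ω : Nat). succ ω) ((\(y : Nat). \(ε : Nat). elimNat (\(l : Nat). Nat) y (\(h : Nat). \(θ : Nat). succ θ) ε) zero zero)
  ~> elimNat (\(ξ : Nat). Nat) (succ (succ zero)) (\(α : Nat). \(ω : Nat). succ ω) ((\(y : Nat). elimNat (\(ε : Nat). Nat) zero (\(l : Nat). \(h : Nat). succ h) y) zero)
  ~> elimNat (\(ξ : Nat). Nat) (succ (succ zero)) (\(α : Nat). \(ω : Nat). succ ω) (elimNat (\(y : Nat). Nat) zero (\(ε : Nat). \(l : Nat). succ l) zero)
  ~> elimNat (\(ξ : Nat). Nat) (succ (succ zero)) (\(α : Nat). \(ω : Nat). succ ω) zero
  ~> succ (succ zero)
type:
  Nat


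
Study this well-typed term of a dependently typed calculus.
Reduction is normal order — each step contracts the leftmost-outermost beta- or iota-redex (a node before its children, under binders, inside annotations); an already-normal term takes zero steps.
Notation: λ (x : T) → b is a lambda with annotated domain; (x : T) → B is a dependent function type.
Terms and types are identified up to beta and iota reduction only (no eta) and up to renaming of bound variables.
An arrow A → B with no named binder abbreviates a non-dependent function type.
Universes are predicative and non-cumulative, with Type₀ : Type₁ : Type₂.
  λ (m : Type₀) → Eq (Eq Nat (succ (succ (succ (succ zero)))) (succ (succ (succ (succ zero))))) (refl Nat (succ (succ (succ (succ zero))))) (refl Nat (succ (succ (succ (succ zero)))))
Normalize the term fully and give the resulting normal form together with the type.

normal form:
  λ (m : Type₀) → Eq (Eq Nat (succ (succ (succ (succ zero)))) (succ (succ (succ (succ zero))))) (refl Nat (succ (succ (succ (succ zero))))) (refl Nat (succ (succ (succ (succ zero)))))
the term's type:
  Type₀ → Type₀


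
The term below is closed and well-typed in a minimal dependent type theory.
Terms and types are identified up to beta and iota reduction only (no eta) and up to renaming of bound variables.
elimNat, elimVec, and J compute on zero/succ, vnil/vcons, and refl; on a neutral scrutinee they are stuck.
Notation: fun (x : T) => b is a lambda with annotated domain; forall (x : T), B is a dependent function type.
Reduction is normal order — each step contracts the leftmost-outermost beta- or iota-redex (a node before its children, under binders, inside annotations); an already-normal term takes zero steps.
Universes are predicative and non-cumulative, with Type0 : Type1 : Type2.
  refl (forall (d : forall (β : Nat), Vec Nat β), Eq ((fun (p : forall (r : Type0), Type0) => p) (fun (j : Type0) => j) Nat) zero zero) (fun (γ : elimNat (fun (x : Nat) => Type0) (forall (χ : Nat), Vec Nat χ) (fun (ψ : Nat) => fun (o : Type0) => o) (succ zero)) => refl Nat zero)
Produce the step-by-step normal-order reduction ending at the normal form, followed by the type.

normal-order reduction sequence:
  refl (forall (d : forall (β : Nat), Vec Nat β), Eq ((fun (p : forall (r : Type0), Type0) => p) (fun (j : Type0) => j) Nat) zero zero) (fun (γ : elimNat (fun (x : Nat) => Type0) (forall (χ : Nat), Vec Nat χ) (fun (ψ : Nat) => fun (o : Type0) => o) (succ zero)) => refl Nat zero)
  ~> refl (forall (d : forall (β : Nat), Vec Nat β), Eq ((fun (p : Type0) => p) Nat) zero zero) (fun (r : elimNat (fun (j : Nat) => Type0) (forall (γ : Nat), Vec Nat γ) (fun (x : Nat) => fun (χ : Type0) => χ) (succ zero)) => refl Nat zero)
  ~> refl (forall (d : forall (β : Nat), Vec Nat β), Eq Nat zero zero) (fun (p : elimNat (fun (r : Nat) => Type0) (forall (j : Nat), Vec Nat j) (fun (γ : Nat) => fun (x : Type0) => x) (succ zero)) => refl Nat zero)
  ~> refl (forall (d : forall (β : Nat), Vec Nat β), Eq Nat zero zero) (fun (p : (fun (r : Nat) => fun (j : Type0) => j) zero (elimNat (fun (γ : Nat) => Type0) (forall (x : Nat), Vec Nat x) (fun (χ : Nat) => fun (ψ : Type0) => ψ) zero)) => refl Nat zero)
  ~> refl (forall (d : forall (β : Nat), Vec Nat β), Eq Nat zero zero) (fun (p : (fun (r : Type0) => r) (elimNat (fun (j : Nat) => Type0) (forall (γ : Nat), Vec Nat γ) (fun (x : Nat) => fun (χ : Type0) => χ) zero)) => refl Nat zero)
  ~> refl (forall (d : forall (β : Nat), Vec Nat β), Eq Nat zero zero) (fun (p : elimNat (fun (r : Nat) => Type0) (forall (j : Nat), Vec Nat j) (fun (γ : Nat) => fun (x : Type0) => x) zero) => refl Nat zero)
  ~> refl (forall (d : forall (β : Nat), Vec Nat β), Eq Nat zero zero) (fun (p : forall (r : Nat), Vec Nat r) => refl Nat zero)
inferred type:
  Eq (forall (d : forall (β : Nat), Vec Nat β), Eq Nat zero zero) (fun (p : forall (r : Nat), Vec Nat r) => refl Nat zero) (fun (j : forall (γ : Nat), Vec Nat γ) => refl Nat zero)


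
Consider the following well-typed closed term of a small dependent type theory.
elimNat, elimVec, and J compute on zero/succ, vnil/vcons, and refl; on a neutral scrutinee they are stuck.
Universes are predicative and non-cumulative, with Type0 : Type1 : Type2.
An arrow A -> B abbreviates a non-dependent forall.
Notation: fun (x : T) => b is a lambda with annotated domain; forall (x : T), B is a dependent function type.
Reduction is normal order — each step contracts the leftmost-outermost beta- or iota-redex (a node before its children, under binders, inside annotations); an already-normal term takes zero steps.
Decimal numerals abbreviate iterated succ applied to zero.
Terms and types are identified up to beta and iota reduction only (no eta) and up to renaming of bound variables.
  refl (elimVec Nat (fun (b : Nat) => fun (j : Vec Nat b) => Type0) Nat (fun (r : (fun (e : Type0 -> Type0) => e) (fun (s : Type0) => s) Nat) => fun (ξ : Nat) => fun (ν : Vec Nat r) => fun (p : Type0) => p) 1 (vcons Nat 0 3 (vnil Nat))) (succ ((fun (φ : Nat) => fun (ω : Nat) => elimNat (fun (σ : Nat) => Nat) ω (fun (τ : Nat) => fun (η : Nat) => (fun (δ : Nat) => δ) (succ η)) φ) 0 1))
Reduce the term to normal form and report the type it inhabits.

resulting normal form:
  refl Nat 2
inferred type:
  Eq Nat 2 2


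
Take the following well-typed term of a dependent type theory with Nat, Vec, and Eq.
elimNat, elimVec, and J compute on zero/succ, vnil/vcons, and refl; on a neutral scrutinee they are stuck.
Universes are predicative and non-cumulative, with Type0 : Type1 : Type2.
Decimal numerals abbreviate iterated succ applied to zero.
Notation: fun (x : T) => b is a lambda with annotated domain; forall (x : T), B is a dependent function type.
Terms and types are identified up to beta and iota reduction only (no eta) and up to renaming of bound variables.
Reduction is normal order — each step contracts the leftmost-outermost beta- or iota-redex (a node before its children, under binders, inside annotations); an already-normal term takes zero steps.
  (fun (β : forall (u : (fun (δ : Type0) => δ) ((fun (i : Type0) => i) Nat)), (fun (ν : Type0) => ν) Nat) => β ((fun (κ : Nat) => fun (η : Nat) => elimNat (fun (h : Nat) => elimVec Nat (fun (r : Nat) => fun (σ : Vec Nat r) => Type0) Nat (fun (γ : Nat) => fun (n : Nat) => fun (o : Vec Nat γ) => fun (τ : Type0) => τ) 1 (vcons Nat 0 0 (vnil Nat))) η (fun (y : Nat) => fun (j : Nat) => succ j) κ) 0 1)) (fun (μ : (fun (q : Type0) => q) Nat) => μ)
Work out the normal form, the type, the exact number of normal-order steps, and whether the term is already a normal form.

normal form:
  1
the term's type:
  Nat
steps to reach normal form (normal order): 5
term was already normal: no
first redex: a beta-redex


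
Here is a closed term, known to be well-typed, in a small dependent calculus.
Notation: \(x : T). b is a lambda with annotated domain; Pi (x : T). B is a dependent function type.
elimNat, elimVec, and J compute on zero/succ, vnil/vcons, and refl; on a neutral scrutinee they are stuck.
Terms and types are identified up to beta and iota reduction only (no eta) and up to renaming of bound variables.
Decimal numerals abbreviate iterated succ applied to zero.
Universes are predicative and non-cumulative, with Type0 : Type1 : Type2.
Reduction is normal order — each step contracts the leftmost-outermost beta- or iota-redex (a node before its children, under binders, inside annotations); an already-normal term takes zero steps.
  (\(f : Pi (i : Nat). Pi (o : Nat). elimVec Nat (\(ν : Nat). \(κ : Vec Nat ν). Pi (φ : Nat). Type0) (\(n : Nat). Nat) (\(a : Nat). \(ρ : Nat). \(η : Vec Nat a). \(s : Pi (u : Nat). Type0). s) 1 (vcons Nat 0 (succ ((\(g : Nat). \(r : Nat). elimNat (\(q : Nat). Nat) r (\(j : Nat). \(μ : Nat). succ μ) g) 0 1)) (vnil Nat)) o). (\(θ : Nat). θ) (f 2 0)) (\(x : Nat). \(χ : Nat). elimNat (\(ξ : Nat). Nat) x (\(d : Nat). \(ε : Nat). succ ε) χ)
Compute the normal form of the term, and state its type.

normal form:
  2
type:
  Nat


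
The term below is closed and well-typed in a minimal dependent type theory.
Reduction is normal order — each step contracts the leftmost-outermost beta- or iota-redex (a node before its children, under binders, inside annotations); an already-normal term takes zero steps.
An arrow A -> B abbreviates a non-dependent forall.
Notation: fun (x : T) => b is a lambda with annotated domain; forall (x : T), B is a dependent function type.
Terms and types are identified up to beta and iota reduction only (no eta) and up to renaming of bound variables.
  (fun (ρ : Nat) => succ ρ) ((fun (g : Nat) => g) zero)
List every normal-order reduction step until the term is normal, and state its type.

reduction (normal order):
  (fun (ρ : Nat) => succ ρ) ((fun (g : Nat) => g) zero)
  ~> succ ((fun (ρ : Nat) => ρ) zero)
  ~> succ zero
type:
  Nat


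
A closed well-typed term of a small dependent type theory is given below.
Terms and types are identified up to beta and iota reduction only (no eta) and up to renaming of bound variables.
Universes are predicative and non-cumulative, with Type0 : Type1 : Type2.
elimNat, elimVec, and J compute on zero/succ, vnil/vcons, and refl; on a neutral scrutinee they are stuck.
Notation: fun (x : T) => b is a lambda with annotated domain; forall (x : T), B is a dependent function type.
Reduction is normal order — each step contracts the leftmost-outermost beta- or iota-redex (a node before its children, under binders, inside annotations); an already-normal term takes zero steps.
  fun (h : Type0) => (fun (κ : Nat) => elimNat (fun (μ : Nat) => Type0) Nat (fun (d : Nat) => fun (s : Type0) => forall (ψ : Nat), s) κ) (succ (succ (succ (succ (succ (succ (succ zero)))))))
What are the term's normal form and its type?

reduced normal form:
  fun (h : Type0) => forall (κ : Nat), forall (μ : Nat), forall (d : Nat), forall (s : Nat), forall (ψ : Nat), forall (z : Nat), forall (ζ : Nat), Nat
the term's type:
  forall (h : Type0), Type0
observation: reduction starts at a beta-redex, and 23 normal-order steps reach the normal form.


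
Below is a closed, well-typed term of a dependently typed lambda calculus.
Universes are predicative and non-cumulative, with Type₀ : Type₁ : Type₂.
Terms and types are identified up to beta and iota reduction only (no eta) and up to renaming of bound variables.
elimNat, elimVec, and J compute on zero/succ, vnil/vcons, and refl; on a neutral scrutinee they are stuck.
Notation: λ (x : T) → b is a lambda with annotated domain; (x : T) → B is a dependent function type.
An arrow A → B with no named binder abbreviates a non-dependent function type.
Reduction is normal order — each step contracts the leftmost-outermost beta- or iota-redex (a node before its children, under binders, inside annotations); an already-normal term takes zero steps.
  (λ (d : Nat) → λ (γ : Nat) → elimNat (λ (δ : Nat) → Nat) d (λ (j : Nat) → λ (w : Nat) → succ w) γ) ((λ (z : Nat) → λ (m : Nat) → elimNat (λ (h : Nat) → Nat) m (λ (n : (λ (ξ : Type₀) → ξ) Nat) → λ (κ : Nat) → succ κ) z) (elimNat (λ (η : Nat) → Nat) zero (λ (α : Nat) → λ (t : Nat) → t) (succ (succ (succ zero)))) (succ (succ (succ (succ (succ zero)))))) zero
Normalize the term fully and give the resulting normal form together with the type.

normal form:
  succ (succ (succ (succ (succ zero))))
inferred type:
  Nat


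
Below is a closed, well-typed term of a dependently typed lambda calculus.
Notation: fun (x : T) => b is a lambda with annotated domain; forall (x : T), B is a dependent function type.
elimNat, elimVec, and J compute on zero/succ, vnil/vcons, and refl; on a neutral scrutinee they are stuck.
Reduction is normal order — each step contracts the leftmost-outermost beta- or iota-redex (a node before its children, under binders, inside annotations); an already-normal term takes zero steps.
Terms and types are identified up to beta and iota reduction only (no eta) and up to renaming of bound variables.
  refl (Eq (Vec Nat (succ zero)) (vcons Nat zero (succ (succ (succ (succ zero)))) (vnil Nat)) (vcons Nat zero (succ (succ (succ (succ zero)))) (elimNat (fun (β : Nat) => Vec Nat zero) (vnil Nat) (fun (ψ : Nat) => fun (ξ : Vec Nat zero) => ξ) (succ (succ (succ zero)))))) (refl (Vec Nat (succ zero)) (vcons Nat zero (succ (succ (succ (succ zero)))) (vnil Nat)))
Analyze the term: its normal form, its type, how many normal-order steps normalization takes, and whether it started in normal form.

reduced normal form:
  refl (Eq (Vec Nat (succ zero)) (vcons Nat zero (succ (succ (succ (succ zero)))) (vnil Nat)) (vcons Nat zero (succ (succ (succ (succ zero)))) (vnil Nat))) (refl (Vec Nat (succ zero)) (vcons Nat zero (succ (succ (succ (succ zero)))) (vnil Nat)))
the term's type:
  Eq (Eq (Vec Nat (succ zero)) (vcons Nat zero (succ (succ (succ (succ zero)))) (vnil Nat)) (vcons Nat zero (succ (succ (succ (succ zero)))) (vnil Nat))) (refl (Vec Nat (succ zero)) (vcons Nat zero (succ (succ (succ (succ zero)))) (vnil Nat))) (refl (Vec Nat (succ zero)) (vcons Nat zero (succ (succ (succ (succ zero)))) (vnil Nat)))
reduction steps (normal order): 10
already normal: no
first redex: an elimNat iota-redex


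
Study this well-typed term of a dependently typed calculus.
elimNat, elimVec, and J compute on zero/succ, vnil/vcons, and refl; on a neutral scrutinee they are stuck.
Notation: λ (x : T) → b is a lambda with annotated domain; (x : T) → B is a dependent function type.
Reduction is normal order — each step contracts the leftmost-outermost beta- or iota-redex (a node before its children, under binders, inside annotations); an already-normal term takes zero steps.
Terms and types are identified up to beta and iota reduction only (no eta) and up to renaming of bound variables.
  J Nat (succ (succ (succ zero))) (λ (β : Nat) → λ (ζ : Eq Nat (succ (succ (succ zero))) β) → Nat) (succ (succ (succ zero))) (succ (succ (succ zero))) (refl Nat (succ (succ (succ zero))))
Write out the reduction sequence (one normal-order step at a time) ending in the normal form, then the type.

reduction (normal order):
  J Nat (succ (succ (succ zero))) (λ (β : Nat) → λ (ζ : Eq Nat (succ (succ (succ zero))) β) → Nat) (succ (succ (succ zero))) (succ (succ (succ zero))) (refl Nat (succ (succ (succ zero))))
  ~> succ (succ (succ zero))
inferred type:
  Nat


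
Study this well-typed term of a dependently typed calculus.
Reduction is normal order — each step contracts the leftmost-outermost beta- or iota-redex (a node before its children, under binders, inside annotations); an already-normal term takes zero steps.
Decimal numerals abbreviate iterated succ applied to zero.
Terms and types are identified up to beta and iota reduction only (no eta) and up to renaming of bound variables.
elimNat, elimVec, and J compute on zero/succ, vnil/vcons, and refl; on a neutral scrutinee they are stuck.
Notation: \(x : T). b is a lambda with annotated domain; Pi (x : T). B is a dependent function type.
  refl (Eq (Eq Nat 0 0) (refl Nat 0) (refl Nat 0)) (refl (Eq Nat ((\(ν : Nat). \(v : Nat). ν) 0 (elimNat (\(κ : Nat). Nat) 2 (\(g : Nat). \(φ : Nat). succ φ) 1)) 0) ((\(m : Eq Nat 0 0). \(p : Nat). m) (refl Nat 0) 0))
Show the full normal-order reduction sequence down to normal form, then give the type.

normal-order reduction sequence:
  refl (Eq (Eq Nat 0 0) (refl Nat 0) (refl Nat 0)) (refl (Eq Nat ((\(ν : Nat). \(v : Nat). ν) 0 (elimNat (\(κ : Nat). Nat) 2 (\(g : Nat). \(φ : Nat). succ φ) 1)) 0) ((\(m : Eq Nat 0 0). \(p : Nat). m) (refl Nat 0) 0))
  ~> refl (Eq (Eq Nat 0 0) (refl Nat 0) (refl Nat 0)) (refl (Eq Nat ((\(ν : Nat). 0) (elimNat (\(v : Nat). Nat) 2 (\(κ : Nat). \(g : Nat). succ g) 1)) 0) ((\(φ : Eq Nat 0 0). \(m : Nat). φ) (refl Nat 0) 0))
  ~> refl (Eq (Eq Nat 0 0) (refl Nat 0) (refl Nat 0)) (refl (Eq Nat 0 0) ((\(ν : Eq Nat 0 0). \(v : Nat). ν) (refl Nat 0) 0))
  ~> refl (Eq (Eq Nat 0 0) (refl Nat 0) (refl Nat 0)) (refl (Eq Nat 0 0) ((\(ν : Nat). refl Nat 0) 0))
  ~> refl (Eq (Eq Nat 0 0) (refl Nat 0) (refl Nat 0)) (refl (Eq Nat 0 0) (refl Nat 0))
type:
  Eq (Eq (Eq Nat 0 0) (refl Nat 0) (refl Nat 0)) (refl (Eq Nat 0 0) (refl Nat 0)) (refl (Eq Nat 0 0) (refl Nat 0))


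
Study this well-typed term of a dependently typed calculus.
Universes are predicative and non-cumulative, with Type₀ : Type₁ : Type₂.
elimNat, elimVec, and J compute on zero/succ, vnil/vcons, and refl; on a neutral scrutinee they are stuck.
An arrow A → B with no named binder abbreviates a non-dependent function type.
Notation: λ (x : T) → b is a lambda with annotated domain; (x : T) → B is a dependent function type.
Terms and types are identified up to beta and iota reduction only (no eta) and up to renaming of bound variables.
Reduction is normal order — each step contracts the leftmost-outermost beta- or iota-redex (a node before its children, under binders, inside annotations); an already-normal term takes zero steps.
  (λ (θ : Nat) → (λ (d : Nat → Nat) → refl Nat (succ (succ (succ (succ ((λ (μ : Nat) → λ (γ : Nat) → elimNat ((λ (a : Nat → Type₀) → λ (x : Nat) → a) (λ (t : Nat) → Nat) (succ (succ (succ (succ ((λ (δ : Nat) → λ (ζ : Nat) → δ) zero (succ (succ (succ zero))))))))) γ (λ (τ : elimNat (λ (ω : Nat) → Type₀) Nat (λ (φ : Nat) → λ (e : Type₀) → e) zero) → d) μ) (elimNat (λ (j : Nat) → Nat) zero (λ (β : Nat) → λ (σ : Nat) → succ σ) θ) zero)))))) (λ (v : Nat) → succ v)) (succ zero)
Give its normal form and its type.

reduced normal form:
  refl Nat (succ (succ (succ (succ (succ zero)))))
the term's type:
  Eq Nat (succ (succ (succ (succ (succ zero))))) (succ (succ (succ (succ (succ zero)))))
observation: contracting a beta-redex first, the term normalizes in 15 steps.


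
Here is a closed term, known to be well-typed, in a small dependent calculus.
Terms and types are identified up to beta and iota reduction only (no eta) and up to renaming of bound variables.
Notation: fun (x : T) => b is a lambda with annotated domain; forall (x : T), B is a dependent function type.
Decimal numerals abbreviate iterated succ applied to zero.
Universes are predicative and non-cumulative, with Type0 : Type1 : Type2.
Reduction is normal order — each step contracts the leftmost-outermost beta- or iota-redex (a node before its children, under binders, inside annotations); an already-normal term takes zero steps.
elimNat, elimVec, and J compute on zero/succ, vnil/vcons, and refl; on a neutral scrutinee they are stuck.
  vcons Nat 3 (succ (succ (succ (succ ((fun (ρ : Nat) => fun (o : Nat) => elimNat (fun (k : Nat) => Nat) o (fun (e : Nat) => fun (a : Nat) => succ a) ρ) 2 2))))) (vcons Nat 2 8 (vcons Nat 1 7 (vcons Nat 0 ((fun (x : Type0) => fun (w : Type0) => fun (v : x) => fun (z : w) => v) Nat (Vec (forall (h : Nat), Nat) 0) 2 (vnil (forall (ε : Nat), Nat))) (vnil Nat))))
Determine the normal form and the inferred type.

normal form:
  vcons Nat 3 8 (vcons Nat 2 8 (vcons Nat 1 7 (vcons Nat 0 2 (vnil Nat))))
type:
  Vec Nat 4
observation: 13 normal-order steps separate the term from its normal form.


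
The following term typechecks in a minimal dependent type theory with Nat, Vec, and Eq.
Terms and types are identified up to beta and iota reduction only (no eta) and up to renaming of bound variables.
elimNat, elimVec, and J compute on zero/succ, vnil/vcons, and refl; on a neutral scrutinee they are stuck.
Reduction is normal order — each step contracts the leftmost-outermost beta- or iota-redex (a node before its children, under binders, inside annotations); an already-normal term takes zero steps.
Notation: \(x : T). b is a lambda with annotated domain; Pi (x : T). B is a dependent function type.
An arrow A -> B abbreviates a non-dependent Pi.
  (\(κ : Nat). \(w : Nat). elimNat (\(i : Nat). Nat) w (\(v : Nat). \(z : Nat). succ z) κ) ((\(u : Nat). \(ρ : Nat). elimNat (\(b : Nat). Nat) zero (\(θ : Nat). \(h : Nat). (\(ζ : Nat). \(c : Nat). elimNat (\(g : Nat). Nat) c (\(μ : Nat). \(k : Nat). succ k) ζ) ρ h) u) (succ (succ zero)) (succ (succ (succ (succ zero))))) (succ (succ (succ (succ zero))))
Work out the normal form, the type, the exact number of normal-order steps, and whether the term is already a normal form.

reduced normal form:
  succ (succ (succ (succ (succ (succ (succ (succ (succ (succ (succ (succ zero)))))))))))
inferred type:
  Nat
reduction steps (normal order): 66
already normal: no
first redex: a beta-redex


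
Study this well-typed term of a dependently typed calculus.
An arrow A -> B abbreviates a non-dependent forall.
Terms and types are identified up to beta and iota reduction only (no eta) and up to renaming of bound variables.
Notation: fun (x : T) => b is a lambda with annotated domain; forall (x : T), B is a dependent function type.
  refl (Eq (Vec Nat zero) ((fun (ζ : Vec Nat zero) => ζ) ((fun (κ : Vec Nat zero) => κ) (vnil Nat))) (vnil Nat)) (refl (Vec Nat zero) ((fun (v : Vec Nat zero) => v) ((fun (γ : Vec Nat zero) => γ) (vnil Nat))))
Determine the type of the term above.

the term's type:
  Eq (Eq (Vec Nat zero) (vnil Nat) (vnil Nat)) (refl (Vec Nat zero) (vnil Nat)) (refl (Vec Nat zero) (vnil Nat))


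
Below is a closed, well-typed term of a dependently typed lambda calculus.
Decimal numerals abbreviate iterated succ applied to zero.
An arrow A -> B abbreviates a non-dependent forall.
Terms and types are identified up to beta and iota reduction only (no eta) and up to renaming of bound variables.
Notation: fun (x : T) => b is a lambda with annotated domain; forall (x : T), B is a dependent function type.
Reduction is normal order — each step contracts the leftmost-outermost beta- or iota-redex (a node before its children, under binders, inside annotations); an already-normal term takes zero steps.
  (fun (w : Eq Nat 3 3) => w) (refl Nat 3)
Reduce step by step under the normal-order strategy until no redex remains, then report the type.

normal-order reduction:
  (fun (w : Eq Nat 3 3) => w) (refl Nat 3)
  ~> refl Nat 3
the term's type:
  Eq Nat 3 3


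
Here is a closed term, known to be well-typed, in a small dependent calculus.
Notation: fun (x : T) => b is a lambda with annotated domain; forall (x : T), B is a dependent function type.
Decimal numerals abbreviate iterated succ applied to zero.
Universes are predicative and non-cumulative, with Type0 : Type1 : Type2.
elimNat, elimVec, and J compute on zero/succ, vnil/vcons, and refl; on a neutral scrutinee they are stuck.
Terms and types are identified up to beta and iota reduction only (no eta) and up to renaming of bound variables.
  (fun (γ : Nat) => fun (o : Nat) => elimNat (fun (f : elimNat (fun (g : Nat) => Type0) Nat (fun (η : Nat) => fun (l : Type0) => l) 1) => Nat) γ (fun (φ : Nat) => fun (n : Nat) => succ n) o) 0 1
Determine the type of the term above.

inferred type:
  Nat


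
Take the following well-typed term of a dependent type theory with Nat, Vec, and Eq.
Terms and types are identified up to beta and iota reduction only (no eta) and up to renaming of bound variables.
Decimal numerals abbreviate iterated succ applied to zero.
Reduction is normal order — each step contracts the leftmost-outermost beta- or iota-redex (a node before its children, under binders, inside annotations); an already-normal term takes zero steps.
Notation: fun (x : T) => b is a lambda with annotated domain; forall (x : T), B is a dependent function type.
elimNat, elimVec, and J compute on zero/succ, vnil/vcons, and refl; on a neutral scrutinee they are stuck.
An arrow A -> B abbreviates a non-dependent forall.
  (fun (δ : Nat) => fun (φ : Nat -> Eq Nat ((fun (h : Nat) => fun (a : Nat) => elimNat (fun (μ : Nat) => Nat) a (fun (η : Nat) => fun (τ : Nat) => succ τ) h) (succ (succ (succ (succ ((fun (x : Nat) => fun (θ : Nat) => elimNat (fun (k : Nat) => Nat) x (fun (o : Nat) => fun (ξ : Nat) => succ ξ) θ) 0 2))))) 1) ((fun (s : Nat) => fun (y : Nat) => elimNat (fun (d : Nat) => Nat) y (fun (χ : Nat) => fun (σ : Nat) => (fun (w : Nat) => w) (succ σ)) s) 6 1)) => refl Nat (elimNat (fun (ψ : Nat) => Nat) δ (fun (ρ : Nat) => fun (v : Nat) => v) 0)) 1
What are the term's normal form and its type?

reduced normal form:
  fun (δ : Nat -> Eq Nat 7 7) => refl Nat 1
the term's type:
  (Nat -> Eq Nat 7 7) -> Eq Nat 1 1
observation: 59 normal-order steps normalize the term, beginning with a beta-redex.


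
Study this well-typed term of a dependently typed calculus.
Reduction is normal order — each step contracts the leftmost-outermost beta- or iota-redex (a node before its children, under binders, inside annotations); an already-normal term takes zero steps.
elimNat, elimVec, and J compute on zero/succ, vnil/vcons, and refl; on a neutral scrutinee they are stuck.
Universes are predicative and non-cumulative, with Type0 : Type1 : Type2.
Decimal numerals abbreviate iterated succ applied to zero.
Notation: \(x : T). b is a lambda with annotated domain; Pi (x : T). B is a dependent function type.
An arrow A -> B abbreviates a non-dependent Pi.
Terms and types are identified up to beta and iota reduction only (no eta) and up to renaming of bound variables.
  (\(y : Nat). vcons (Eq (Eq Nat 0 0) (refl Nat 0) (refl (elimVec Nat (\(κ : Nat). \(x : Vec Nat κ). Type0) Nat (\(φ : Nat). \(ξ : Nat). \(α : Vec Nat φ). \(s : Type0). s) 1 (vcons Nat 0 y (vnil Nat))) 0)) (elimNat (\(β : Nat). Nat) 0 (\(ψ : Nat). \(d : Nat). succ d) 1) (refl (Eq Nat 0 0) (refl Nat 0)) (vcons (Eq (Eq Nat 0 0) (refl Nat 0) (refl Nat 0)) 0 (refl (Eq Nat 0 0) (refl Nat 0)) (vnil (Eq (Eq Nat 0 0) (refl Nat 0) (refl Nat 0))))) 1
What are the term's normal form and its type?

resulting normal form:
  vcons (Eq (Eq Nat 0 0) (refl Nat 0) (refl Nat 0)) 1 (refl (Eq Nat 0 0) (refl Nat 0)) (vcons (Eq (Eq Nat 0 0) (refl Nat 0) (refl Nat 0)) 0 (refl (Eq Nat 0 0) (refl Nat 0)) (vnil (Eq (Eq Nat 0 0) (refl Nat 0) (refl Nat 0))))
inferred type:
  Vec (Eq (Eq Nat 0 0) (refl Nat 0) (refl Nat 0)) 2


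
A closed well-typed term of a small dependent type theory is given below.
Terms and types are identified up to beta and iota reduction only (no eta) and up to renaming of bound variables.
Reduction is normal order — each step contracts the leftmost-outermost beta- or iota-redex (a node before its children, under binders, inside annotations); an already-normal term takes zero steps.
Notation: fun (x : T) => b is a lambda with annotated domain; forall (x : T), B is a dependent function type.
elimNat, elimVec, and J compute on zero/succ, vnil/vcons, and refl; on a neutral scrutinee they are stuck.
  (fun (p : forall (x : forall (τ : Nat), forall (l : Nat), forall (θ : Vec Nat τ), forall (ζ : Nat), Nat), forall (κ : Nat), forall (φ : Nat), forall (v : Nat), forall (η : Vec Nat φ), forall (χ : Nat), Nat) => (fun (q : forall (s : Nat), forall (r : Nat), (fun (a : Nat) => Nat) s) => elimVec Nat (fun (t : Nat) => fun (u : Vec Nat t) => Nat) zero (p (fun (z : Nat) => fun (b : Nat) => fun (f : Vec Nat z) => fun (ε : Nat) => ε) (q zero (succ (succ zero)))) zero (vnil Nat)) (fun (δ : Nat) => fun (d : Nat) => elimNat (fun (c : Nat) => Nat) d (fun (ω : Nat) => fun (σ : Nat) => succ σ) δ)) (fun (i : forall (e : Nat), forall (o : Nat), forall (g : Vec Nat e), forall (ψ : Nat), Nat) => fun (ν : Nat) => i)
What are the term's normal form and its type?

resulting normal form:
  zero
type:
  Nat
observation: the leftmost-outermost redex is a beta-redex, and normalization takes 3 steps.


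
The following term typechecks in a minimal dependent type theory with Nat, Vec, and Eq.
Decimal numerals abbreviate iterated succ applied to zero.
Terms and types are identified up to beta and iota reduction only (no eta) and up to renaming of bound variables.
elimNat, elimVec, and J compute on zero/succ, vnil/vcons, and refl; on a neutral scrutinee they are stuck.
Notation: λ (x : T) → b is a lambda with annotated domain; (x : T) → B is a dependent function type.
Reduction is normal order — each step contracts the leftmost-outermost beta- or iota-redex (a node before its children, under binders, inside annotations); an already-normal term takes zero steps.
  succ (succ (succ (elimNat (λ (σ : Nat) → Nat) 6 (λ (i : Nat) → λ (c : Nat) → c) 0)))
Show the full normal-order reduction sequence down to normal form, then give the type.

reduction (normal order):
  succ (succ (succ (elimNat (λ (σ : Nat) → Nat) 6 (λ (i : Nat) → λ (c : Nat) → c) 0)))
  ~> 9
inferred type:
  Nat


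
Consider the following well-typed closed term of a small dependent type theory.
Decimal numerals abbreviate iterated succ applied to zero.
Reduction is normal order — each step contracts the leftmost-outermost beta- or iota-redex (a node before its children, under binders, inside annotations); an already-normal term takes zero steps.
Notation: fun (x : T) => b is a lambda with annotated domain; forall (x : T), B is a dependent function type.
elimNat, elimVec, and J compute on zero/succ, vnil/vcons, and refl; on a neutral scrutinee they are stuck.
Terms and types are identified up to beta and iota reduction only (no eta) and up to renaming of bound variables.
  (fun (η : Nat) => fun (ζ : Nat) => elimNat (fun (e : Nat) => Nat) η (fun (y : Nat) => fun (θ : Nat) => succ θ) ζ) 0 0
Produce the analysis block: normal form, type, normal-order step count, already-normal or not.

reduced normal form:
  0
type:
  Nat
reduction steps (normal order): 3
started in normal form: no
first redex: a beta-redex


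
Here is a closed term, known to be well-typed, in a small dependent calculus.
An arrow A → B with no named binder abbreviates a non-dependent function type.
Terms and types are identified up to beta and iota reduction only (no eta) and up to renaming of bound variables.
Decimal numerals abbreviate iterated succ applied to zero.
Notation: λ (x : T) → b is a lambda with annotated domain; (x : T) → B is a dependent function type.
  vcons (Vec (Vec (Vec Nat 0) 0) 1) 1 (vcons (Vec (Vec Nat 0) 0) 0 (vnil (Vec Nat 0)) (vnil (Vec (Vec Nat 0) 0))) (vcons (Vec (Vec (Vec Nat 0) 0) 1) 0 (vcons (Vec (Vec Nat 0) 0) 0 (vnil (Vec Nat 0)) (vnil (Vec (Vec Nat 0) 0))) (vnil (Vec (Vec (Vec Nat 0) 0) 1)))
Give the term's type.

type:
  Vec (Vec (Vec (Vec Nat 0) 0) 1) 2


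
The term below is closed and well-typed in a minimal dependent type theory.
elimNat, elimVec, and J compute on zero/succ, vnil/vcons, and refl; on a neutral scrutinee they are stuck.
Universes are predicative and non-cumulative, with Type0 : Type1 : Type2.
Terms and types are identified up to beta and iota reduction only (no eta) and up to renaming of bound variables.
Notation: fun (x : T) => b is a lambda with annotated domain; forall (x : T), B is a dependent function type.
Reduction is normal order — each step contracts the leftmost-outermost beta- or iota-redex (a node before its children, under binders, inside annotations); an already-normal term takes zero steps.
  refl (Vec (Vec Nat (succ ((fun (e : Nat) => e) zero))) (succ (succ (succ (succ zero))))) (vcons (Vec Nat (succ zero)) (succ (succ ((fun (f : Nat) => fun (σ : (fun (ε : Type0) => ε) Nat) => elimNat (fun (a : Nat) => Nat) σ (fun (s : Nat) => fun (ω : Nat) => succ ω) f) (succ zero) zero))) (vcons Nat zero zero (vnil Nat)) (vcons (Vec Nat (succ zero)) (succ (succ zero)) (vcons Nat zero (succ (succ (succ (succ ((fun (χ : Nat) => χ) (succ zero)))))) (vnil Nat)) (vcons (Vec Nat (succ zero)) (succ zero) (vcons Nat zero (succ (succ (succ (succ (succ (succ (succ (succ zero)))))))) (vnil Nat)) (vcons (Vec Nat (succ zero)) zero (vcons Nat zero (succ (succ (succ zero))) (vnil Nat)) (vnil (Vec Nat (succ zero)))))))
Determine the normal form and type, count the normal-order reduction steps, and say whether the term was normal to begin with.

reduced normal form:
  refl (Vec (Vec Nat (succ zero)) (succ (succ (succ (succ zero))))) (vcons (Vec Nat (succ zero)) (succ (succ (succ zero))) (vcons Nat zero zero (vnil Nat)) (vcons (Vec Nat (succ zero)) (succ (succ zero)) (vcons Nat zero (succ (succ (succ (succ (succ zero))))) (vnil Nat)) (vcons (Vec Nat (succ zero)) (succ zero) (vcons Nat zero (succ (succ (succ (succ (succ (succ (succ (succ zero)))))))) (vnil Nat)) (vcons (Vec Nat (succ zero)) zero (vcons Nat zero (succ (succ (succ zero))) (vnil Nat)) (vnil (Vec Nat (succ zero)))))))
type:
  Eq (Vec (Vec Nat (succ zero)) (succ (succ (succ (succ zero))))) (vcons (Vec Nat (succ zero)) (succ (succ (succ zero))) (vcons Nat zero zero (vnil Nat)) (vcons (Vec Nat (succ zero)) (succ (succ zero)) (vcons Nat zero (succ (succ (succ (succ (succ zero))))) (vnil Nat)) (vcons (Vec Nat (succ zero)) (succ zero) (vcons Nat zero (succ (succ (succ (succ (succ (succ (succ (succ zero)))))))) (vnil Nat)) (vcons (Vec Nat (succ zero)) zero (vcons Nat zero (succ (succ (succ zero))) (vnil Nat)) (vnil (Vec Nat (succ zero))))))) (vcons (Vec Nat (succ zero)) (succ (succ (succ zero))) (vcons Nat zero zero (vnil Nat)) (vcons (Vec Nat (succ zero)) (succ (succ zero)) (vcons Nat zero (succ (succ (succ (succ (succ zero))))) (vnil Nat)) (vcons (Vec Nat (succ zero)) (succ zero) (vcons Nat zero (succ (succ (succ (succ (succ (succ (succ (succ zero)))))))) (vnil Nat)) (vcons (Vec Nat (succ zero)) zero (vcons Nat zero (succ (succ (succ zero))) (vnil Nat)) (vnil (Vec Nat (succ zero)))))))
steps to reach normal form (normal order): 8
term was already normal: no
first contracted redex: a beta-redex
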